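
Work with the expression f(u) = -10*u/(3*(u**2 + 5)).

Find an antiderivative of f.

An antiderivative is F(u) = -5*log(u**2 + 5)/3.

The substitution w = u**2 + 5 works: f is exactly (dF/dw)*(dw/du) for that inner function.
Check: d/du[-5*log(u**2 + 5)/3] = -10*u/(3*u**2 + 15), which equals f(u).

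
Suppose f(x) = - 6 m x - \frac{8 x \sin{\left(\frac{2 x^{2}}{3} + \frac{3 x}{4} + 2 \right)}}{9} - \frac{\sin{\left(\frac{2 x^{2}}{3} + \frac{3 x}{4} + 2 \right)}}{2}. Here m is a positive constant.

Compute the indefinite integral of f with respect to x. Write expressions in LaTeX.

F(x) = - 3 m x^{2} + \frac{2 \cos{\left(\frac{2 x^{2}}{3} + \frac{3 x}{4} + 2 \right)}}{3} + C

Integrate term by term and add the pieces.
Check: d/dx[- 3 m x^{2} + \frac{2 \cos{\left(\frac{2 x^{2}}{3} + \frac{3 x}{4} + 2 \right)}}{3}] = - 6 m x - \frac{8 x \sin{\left(\frac{2 x^{2}}{3} + \frac{3 x}{4} + 2 \right)}}{9} - \frac{\sin{\left(\frac{2 x^{2}}{3} + \frac{3 x}{4} + 2 \right)}}{2} = f(x).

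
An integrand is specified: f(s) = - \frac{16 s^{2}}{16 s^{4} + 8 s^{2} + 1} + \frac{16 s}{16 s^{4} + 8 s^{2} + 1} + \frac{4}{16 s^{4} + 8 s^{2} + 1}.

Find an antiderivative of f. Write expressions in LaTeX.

An antiderivative is F(s) = \frac{2 \left(2 s - 1\right)}{4 s^{2} + 1}.

f has the shape u'v + uv' for u = \frac{1}{2 s^{2} + \frac{1}{2}} and v = 2 s - 1 — it is the derivative of the product u*v.
Check: d/ds[\frac{2 \left(2 s - 1\right)}{4 s^{2} + 1}] = \frac{- 16 s^{2} + 16 s + 4}{16 s^{4} + 8 s^{2} + 1}, which equals f(s).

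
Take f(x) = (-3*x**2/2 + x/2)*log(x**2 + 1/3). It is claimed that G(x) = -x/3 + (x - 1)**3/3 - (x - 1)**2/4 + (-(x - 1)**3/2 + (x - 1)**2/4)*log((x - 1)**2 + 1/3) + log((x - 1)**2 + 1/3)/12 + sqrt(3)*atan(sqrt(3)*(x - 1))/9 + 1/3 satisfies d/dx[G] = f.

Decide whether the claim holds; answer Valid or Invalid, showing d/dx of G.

Invalid: d/dx[G] - f = 3*x**2*log(x**2 + 1/3)/2 - 3*x**2*log(x**2 - 2*x + 4/3)/2 - x*log(x**2 + 1/3)/2 + 7*x*log(x**2 - 2*x + 4/3)/2 - 2*log(x**2 - 2*x + 4/3), which is not 0.

d/dx[G] = -3*x**2*log(x**2 - 2*x + 4/3)/2 + 7*x*log(x**2 - 2*x + 4/3)/2 - 2*log(x**2 - 2*x + 4/3)
d/dx[G] - f(x) = 3*x**2*log(x**2 + 1/3)/2 - 3*x**2*log(x**2 - 2*x + 4/3)/2 - x*log(x**2 + 1/3)/2 + 7*x*log(x**2 - 2*x + 4/3)/2 - 2*log(x**2 - 2*x + 4/3) != 0.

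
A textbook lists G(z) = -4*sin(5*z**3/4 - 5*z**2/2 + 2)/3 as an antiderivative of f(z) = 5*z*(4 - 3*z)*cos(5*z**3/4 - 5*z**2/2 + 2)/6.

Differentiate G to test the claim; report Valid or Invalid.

d/dz[G] = -5*z**2*cos(5*z**3/4 - 5*z**2/2 + 2) + 20*z*cos(5*z**3/4 - 5*z**2/2 + 2)/3
d/dz[G] - f(z) = -5*z**2*cos(5*z**3/4 - 5*z**2/2 + 2)/2 + 10*z*cos(5*z**3/4 - 5*z**2/2 + 2)/3 != 0.

Invalid: d/dz[G] - f = -5*z**2*cos(5*z**3/4 - 5*z**2/2 + 2)/2 + 10*z*cos(5*z**3/4 - 5*z**2/2 + 2)/3, which is not 0.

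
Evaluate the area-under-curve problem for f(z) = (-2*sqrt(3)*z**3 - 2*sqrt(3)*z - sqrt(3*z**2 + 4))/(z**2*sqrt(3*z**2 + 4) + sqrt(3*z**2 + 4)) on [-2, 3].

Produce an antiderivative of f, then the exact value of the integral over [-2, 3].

An antiderivative F(z) passes only if d/dz[F] lands on f(z) exactly.
F(z) = sqrt(3)*(-2*sqrt(3*z**2 + 4) - sqrt(3)*atan(z))/3 is an antiderivative of f.
Check: d/dz[sqrt(3)*(-2*sqrt(3*z**2 + 4) - sqrt(3)*atan(z))/3] = (-2*sqrt(3)*z**3 - 2*sqrt(3)*z - sqrt(3*z**2 + 4))/(z**2*sqrt(3*z**2 + 4) + sqrt(3*z**2 + 4)) = f(z).
F(3) = -2*sqrt(93)/3 - atan(3); F(-2) = -8*sqrt(3)/3 + atan(2).
Integral = F(3) - F(-2) = -2*sqrt(93)/3 - atan(3) - atan(2) + 8*sqrt(3)/3.

Antiderivative: F(z) = sqrt(3)*(-2*sqrt(3*z**2 + 4) - sqrt(3)*atan(z))/3; value = -2*sqrt(93)/3 - atan(3) - atan(2) + 8*sqrt(3)/3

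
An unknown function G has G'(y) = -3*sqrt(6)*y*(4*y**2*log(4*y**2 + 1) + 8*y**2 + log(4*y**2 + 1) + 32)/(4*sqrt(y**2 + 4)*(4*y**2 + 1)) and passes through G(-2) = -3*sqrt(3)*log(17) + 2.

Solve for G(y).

G(y) = (-3*sqrt(6)*sqrt(y**2 + 4)*log(4*y**2 + 1) + 8)/4

Recognize the product-rule pattern: G'(y) = u'v + uv' with u = -3*sqrt(3*y**2/2 + 6)/2, v = log(4*y**2 + 1), so integration by parts undoes it.
A general antiderivative is -3*sqrt(3*y**2/2 + 6)*log(4*y**2 + 1)/2 + C.
The condition gives C = -3*sqrt(3)*log(17) + 2 - (-3*sqrt(3)*log(17)) = 2.
So G(y) = (-3*sqrt(6)*sqrt(y**2 + 4)*log(4*y**2 + 1) + 8)/4.
Check: d/dy[(-3*sqrt(6)*sqrt(y**2 + 4)*log(4*y**2 + 1) + 8)/4] = (-12*sqrt(6)*y**3*log(4*y**2 + 1) - 24*sqrt(6)*y**3 - 3*sqrt(6)*y*log(4*y**2 + 1) - 96*sqrt(6)*y)/(16*y**2*sqrt(y**2 + 4) + 4*sqrt(y**2 + 4)), which equals G'(y).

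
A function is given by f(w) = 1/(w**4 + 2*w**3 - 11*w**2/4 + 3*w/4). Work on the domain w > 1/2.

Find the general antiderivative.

F(w) = 4*(49*(2*w - 1)*log(w) - 48*(2*w - 1)*log(w - 1/2) - (2*w - 1)*log(w + 3) - 42)/(147*(2*w - 1)) + C

Factor the denominator (w*(w + 3)*(2*w - 1)**2) and decompose: f = -128/(49*(2*w - 1)) + 16/(7*(2*w - 1)**2) - 4/(147*(w + 3)) + 4/(3*w); each piece integrates to a log, atan, or power term.
Check: d/dw[4*(49*(2*w - 1)*log(w) - 48*(2*w - 1)*log(w - 1/2) - (2*w - 1)*log(w + 3) - 42)/(147*(2*w - 1))] = 4/(4*w**4 + 8*w**3 - 11*w**2 + 3*w), which equals f(w).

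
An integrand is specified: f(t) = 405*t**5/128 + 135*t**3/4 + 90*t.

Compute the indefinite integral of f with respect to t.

f matches the chain-rule pattern g'(h)*h' with inner function h(t) = -3*t**2/4 - 4; substituting u = h(t) collapses the integral.
Check: d/dt[-5*(-3*t**2/4 - 4)**3/4] = 405*t**5/128 + 135*t**3/4 + 90*t = f(t).

F(t) = -5*(-3*t**2/4 - 4)**3/4 + C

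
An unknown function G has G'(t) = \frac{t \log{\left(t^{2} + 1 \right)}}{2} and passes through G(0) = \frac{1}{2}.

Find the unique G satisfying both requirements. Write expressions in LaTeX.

Check a candidate G(t) by differentiating: d/dt[G] must match the given G'(t).
A general antiderivative is \frac{t^{2} \log{\left(t^{2} + 1 \right)}}{4} - \frac{t^{2}}{4} + \frac{\log{\left(t^{2} + 1 \right)}}{4} + C.
The condition gives C = \frac{1}{2} - (0) = \frac{1}{2}.
So G(t) = \frac{t^{2} \log{\left(t^{2} + 1 \right)}}{4} - \frac{t^{2}}{4} + \frac{\log{\left(t^{2} + 1 \right)}}{4} + \frac{1}{2}.
Check: d/dt[\frac{t^{2} \log{\left(t^{2} + 1 \right)}}{4} - \frac{t^{2}}{4} + \frac{\log{\left(t^{2} + 1 \right)}}{4} + \frac{1}{2}] = \frac{t \log{\left(t^{2} + 1 \right)}}{2} = G'(t).

G(t) = \frac{t^{2} \log{\left(t^{2} + 1 \right)}}{4} - \frac{t^{2}}{4} + \frac{\log{\left(t^{2} + 1 \right)}}{4} + \frac{1}{2}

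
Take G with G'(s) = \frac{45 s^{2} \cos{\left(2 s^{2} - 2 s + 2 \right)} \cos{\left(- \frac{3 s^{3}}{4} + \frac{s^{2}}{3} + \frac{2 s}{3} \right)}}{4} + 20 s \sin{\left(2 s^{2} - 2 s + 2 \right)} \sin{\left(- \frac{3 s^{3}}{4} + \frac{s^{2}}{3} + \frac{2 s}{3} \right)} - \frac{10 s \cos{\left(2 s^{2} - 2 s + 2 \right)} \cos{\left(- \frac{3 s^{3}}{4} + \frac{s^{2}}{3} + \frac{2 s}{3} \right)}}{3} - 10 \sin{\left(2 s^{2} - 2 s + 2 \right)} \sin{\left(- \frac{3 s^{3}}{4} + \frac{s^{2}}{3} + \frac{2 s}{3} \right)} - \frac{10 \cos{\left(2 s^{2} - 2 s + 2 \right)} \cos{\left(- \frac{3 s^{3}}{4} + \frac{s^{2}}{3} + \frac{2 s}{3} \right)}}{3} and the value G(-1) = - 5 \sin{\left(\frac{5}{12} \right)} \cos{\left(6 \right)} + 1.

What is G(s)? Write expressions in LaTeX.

G'(s) has the shape u'v + uv' for u = - 5 \cos{\left(2 s^{2} - 2 s + 2 \right)} and v = \sin{\left(- \frac{3 s^{3}}{4} + \frac{s^{2}}{3} + \frac{2 s}{3} \right)} — it is the derivative of the product u*v.
A general antiderivative is - 5 \sin{\left(- \frac{3 s^{3}}{4} + \frac{s^{2}}{3} + \frac{2 s}{3} \right)} \cos{\left(2 s^{2} - 2 s + 2 \right)} + C.
The condition gives C = - 5 \sin{\left(\frac{5}{12} \right)} \cos{\left(6 \right)} + 1 - (- 5 \sin{\left(\frac{5}{12} \right)} \cos{\left(6 \right)}) = 1.
So G(s) = - 5 \sin{\left(- \frac{3 s^{3}}{4} + \frac{s^{2}}{3} + \frac{2 s}{3} \right)} \cos{\left(2 s^{2} - 2 s + 2 \right)} + 1.
Check: d/ds[- 5 \sin{\left(- \frac{3 s^{3}}{4} + \frac{s^{2}}{3} + \frac{2 s}{3} \right)} \cos{\left(2 s^{2} - 2 s + 2 \right)} + 1] = \frac{45 s^{2} \cos{\left(2 s^{2} - 2 s + 2 \right)} \cos{\left(- \frac{3 s^{3}}{4} + \frac{s^{2}}{3} + \frac{2 s}{3} \right)}}{4} + 20 s \sin{\left(2 s^{2} - 2 s + 2 \right)} \sin{\left(- \frac{3 s^{3}}{4} + \frac{s^{2}}{3} + \frac{2 s}{3} \right)} - \frac{10 s \cos{\left(2 s^{2} - 2 s + 2 \right)} \cos{\left(- \frac{3 s^{3}}{4} + \frac{s^{2}}{3} + \frac{2 s}{3} \right)}}{3} - 10 \sin{\left(2 s^{2} - 2 s + 2 \right)} \sin{\left(- \frac{3 s^{3}}{4} + \frac{s^{2}}{3} + \frac{2 s}{3} \right)} - \frac{10 \cos{\left(2 s^{2} - 2 s + 2 \right)} \cos{\left(- \frac{3 s^{3}}{4} + \frac{s^{2}}{3} + \frac{2 s}{3} \right)}}{3} = G'(s).

G(s) = - 5 \sin{\left(- \frac{3 s^{3}}{4} + \frac{s^{2}}{3} + \frac{2 s}{3} \right)} \cos{\left(2 s^{2} - 2 s + 2 \right)} + 1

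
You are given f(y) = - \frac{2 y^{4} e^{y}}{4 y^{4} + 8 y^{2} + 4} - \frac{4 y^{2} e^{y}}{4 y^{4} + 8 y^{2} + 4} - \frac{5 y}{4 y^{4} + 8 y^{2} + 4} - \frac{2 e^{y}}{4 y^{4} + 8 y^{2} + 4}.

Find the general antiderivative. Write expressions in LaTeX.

Integrate term by term and add the pieces.
Check: d/dy[- \frac{4 y^{2} e^{y} + 4 e^{y} - 5}{8 \left(y^{2} + 1\right)}] = \frac{- 2 y^{4} e^{y} - 4 y^{2} e^{y} - 5 y - 2 e^{y}}{4 y^{4} + 8 y^{2} + 4}, which equals f(y).

F(y) = - \frac{4 y^{2} e^{y} + 4 e^{y} - 5}{8 \left(y^{2} + 1\right)} + C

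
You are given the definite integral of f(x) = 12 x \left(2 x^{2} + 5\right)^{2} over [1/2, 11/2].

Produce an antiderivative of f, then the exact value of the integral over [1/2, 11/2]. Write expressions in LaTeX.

The substitution u = - 2 x^{2} - 5 works: f is exactly (dF/du)*(du/dx) for that inner function.
F(x) = - \left(- 2 x^{2} - 5\right)^{3} is an antiderivative of f.
Check: d/dx[- \left(- 2 x^{2} - 5\right)^{3}] = 48 x^{5} + 240 x^{3} + 300 x, which equals f(x).
F(11/2) = \frac{2248091}{8}; F(1/2) = \frac{1331}{8}.
Integral = F(11/2) - F(1/2) = 280845.

Antiderivative: F(x) = - \left(- 2 x^{2} - 5\right)^{3}; value = 280845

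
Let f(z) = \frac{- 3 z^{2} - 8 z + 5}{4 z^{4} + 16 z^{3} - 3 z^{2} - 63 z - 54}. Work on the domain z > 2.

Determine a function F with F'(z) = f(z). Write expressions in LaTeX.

An antiderivative is F(z) = \frac{- 414 \left(2 z + 3\right) \log{\left(z - 2 \right)} + 610 \left(2 z + 3\right) \log{\left(z + \frac{3}{2} \right)} - 196 \left(2 z + 3\right) \log{\left(z + 3 \right)} + 4305}{4410 \left(2 z + 3\right)}.

Factor the denominator (\left(z - 2\right) \left(z + 3\right) \left(2 z + 3\right)^{2}) and decompose: f = \frac{122}{441 \left(2 z + 3\right)} - \frac{41}{21 \left(2 z + 3\right)^{2}} - \frac{2}{45 \left(z + 3\right)} - \frac{23}{245 \left(z - 2\right)}; each piece integrates to a log, atan, or power term.
Check: d/dz[\frac{- 414 \left(2 z + 3\right) \log{\left(z - 2 \right)} + 610 \left(2 z + 3\right) \log{\left(z + \frac{3}{2} \right)} - 196 \left(2 z + 3\right) \log{\left(z + 3 \right)} + 4305}{4410 \left(2 z + 3\right)}] = \frac{- 3 z^{2} - 8 z + 5}{4 z^{4} + 16 z^{3} - 3 z^{2} - 63 z - 54} = f(z).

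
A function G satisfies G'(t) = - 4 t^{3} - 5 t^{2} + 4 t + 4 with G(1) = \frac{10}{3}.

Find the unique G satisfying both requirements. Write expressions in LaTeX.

G(t) = - t^{4} - \frac{5 t^{3}}{3} + 2 t^{2} + 4 t

The integrand splits into summands that can be handled one at a time.
A general antiderivative is - t^{4} - \frac{5 t^{3}}{3} + 2 t^{2} + 4 t + C.
The condition gives C = \frac{10}{3} - (\frac{10}{3}) = 0.
So G(t) = - t^{4} - \frac{5 t^{3}}{3} + 2 t^{2} + 4 t.
Check: d/dt[- t^{4} - \frac{5 t^{3}}{3} + 2 t^{2} + 4 t] = - 4 t^{3} - 5 t^{2} + 4 t + 4 = G'(t).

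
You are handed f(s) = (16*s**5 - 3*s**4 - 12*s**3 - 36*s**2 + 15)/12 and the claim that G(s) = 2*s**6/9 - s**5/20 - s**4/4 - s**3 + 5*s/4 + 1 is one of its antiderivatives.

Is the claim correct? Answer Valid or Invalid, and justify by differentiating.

Valid: G'(s) = f(s).

d/ds[G] = 4*s**5/3 - s**4/4 - s**3 - 3*s**2 + 5/4
This equals f(s) exactly, so the claim holds.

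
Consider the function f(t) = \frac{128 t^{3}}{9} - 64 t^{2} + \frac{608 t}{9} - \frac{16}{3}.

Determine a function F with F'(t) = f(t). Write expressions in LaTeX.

The substitution u = - \frac{4 t^{2}}{3} + 4 t - \frac{1}{3} works: f is exactly (dF/du)*(du/dt) for that inner function.
Check: d/dt[\frac{2 \left(- 4 t^{2} + 12 t - 1\right)^{2}}{9}] = \frac{128 t^{3}}{9} - 64 t^{2} + \frac{608 t}{9} - \frac{16}{3} = f(t).

An antiderivative is F(t) = \frac{2 \left(- 4 t^{2} + 12 t - 1\right)^{2}}{9}.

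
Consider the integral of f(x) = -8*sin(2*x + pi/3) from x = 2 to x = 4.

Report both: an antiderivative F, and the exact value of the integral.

Whatever form F(x) takes, F'(x) = f(x) is non-negotiable.
F(x) = 4*cos(2*x + pi/3) is an antiderivative of f.
Check: d/dx[4*cos(2*x + pi/3)] = -8*sin(2*x + pi/3) = f(x).
F(4) = 4*cos(pi/3 + 8); F(2) = 4*cos(pi/3 + 4).
Integral = F(4) - F(2) = 4*cos(pi/3 + 8) - 4*cos(pi/3 + 4).

Antiderivative: F(x) = 4*cos(2*x + pi/3); value = 4*cos(pi/3 + 8) - 4*cos(pi/3 + 4)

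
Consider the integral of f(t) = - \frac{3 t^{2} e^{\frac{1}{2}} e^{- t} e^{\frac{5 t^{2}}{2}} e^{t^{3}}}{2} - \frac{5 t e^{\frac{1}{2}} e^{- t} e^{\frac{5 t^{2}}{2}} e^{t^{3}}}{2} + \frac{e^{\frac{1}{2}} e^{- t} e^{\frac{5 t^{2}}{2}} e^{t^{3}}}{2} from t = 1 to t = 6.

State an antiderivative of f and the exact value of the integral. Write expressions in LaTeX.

f matches the chain-rule pattern g'(h)*h' with inner function h(t) = t^{3} + \frac{5 t^{2}}{2} - t + \frac{1}{2}; substituting u = h(t) collapses the integral.
F(t) = - \frac{e^{\frac{1}{2}} e^{- t} e^{\frac{5 t^{2}}{2}} e^{t^{3}}}{2} is an antiderivative of f.
Check: d/dt[- \frac{e^{\frac{1}{2}} e^{- t} e^{\frac{5 t^{2}}{2}} e^{t^{3}}}{2}] = \frac{\left(- 3 t^{2} e^{\frac{1}{2}} e^{\frac{5 t^{2}}{2}} e^{t^{3}} - 5 t e^{\frac{1}{2}} e^{\frac{5 t^{2}}{2}} e^{t^{3}} + e^{\frac{1}{2}} e^{\frac{5 t^{2}}{2}} e^{t^{3}}\right) e^{- t}}{2}, which equals f(t).
F(6) = - \frac{e^{\frac{601}{2}}}{2}; F(1) = - \frac{e^{3}}{2}.
Integral = F(6) - F(1) = - \frac{e^{\frac{601}{2}}}{2} + \frac{e^{3}}{2}.

Antiderivative: F(t) = - \frac{e^{\frac{1}{2}} e^{- t} e^{\frac{5 t^{2}}{2}} e^{t^{3}}}{2}; value = - \frac{e^{\frac{601}{2}}}{2} + \frac{e^{3}}{2}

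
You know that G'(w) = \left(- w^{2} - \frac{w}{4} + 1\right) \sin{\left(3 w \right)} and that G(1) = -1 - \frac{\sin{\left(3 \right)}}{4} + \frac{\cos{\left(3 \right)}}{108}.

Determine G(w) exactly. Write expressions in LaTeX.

G(w) = \frac{w^{2} \cos{\left(3 w \right)}}{3} - \frac{2 w \sin{\left(3 w \right)}}{9} + \frac{w \cos{\left(3 w \right)}}{12} - \frac{\sin{\left(3 w \right)}}{36} - \frac{11 \cos{\left(3 w \right)}}{27} - 1

Any candidate G(w) must reproduce the stated G'(w) exactly.
A general antiderivative is \frac{w^{2} \cos{\left(3 w \right)}}{3} - \frac{2 w \sin{\left(3 w \right)}}{9} + \frac{w \cos{\left(3 w \right)}}{12} - \frac{\sin{\left(3 w \right)}}{36} - \frac{11 \cos{\left(3 w \right)}}{27} + C.
The condition gives C = -1 - \frac{\sin{\left(3 \right)}}{4} + \frac{\cos{\left(3 \right)}}{108} - (- \frac{\sin{\left(3 \right)}}{4} + \frac{\cos{\left(3 \right)}}{108}) = -1.
So G(w) = \frac{w^{2} \cos{\left(3 w \right)}}{3} - \frac{2 w \sin{\left(3 w \right)}}{9} + \frac{w \cos{\left(3 w \right)}}{12} - \frac{\sin{\left(3 w \right)}}{36} - \frac{11 \cos{\left(3 w \right)}}{27} - 1.
Check: d/dw[\frac{w^{2} \cos{\left(3 w \right)}}{3} - \frac{2 w \sin{\left(3 w \right)}}{9} + \frac{w \cos{\left(3 w \right)}}{12} - \frac{\sin{\left(3 w \right)}}{36} - \frac{11 \cos{\left(3 w \right)}}{27} - 1] = - w^{2} \sin{\left(3 w \right)} - \frac{w \sin{\left(3 w \right)}}{4} + \sin{\left(3 w \right)}, which equals G'(w).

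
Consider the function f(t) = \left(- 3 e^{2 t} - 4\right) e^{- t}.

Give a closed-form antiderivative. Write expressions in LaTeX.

An antiderivative is F(t) = \left(4 - 3 e^{2 t}\right) e^{- t}.

Since d/dt undoes antidifferentiation here, F'(t) = f(t) is required of F(t).
Check: d/dt[\left(4 - 3 e^{2 t}\right) e^{- t}] = \left(- 3 e^{2 t} - 4\right) e^{- t} = f(t).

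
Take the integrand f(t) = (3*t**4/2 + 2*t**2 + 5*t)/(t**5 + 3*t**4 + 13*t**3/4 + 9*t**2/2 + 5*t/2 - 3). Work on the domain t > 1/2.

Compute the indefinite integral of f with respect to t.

F(t) = (561*log(t - 1/2) - 2205*log(t + 3/2) + 5984*log(t + 2) - 640*log(t**2 + 2) - 400*sqrt(2)*atan(sqrt(2)*t/2))/2040 + C

The denominator factors as (t + 2)*(2*t - 1)*(2*t + 3)*(t**2 + 2); partial fractions split f into directly integrable pieces: -4*(8*t + 5)/(51*(t**2 + 2)) - 147/(68*(2*t + 3)) + 11/(20*(2*t - 1)) + 44/(15*(t + 2)).
Check: d/dt[(561*log(t - 1/2) - 2205*log(t + 3/2) + 5984*log(t + 2) - 640*log(t**2 + 2) - 400*sqrt(2)*atan(sqrt(2)*t/2))/2040] = (6*t**4 + 8*t**2 + 20*t)/(4*t**5 + 12*t**4 + 13*t**3 + 18*t**2 + 10*t - 12), which equals f(t).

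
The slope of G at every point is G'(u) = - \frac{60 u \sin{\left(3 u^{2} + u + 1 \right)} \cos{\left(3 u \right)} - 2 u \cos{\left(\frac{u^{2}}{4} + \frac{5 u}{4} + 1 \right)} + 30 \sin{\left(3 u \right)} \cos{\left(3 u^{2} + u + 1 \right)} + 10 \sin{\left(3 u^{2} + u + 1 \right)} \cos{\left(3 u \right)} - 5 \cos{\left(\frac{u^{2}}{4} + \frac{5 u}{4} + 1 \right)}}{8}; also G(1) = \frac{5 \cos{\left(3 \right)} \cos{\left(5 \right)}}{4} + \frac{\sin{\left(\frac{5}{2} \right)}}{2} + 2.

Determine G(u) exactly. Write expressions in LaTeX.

Recover the given G'(u) by differentiating a candidate G(u); any mismatch rules it out.
A general antiderivative is \frac{\sin{\left(\frac{u^{2}}{4} + \frac{5 u}{4} + 1 \right)}}{2} + \frac{5 \cos{\left(3 u \right)} \cos{\left(3 u^{2} + u + 1 \right)}}{4} + C.
The condition gives C = \frac{5 \cos{\left(3 \right)} \cos{\left(5 \right)}}{4} + \frac{\sin{\left(\frac{5}{2} \right)}}{2} + 2 - (\frac{5 \cos{\left(3 \right)} \cos{\left(5 \right)}}{4} + \frac{\sin{\left(\frac{5}{2} \right)}}{2}) = 2.
So G(u) = \frac{2 \sin{\left(\frac{u^{2}}{4} + \frac{5 u}{4} + 1 \right)} + 5 \cos{\left(3 u \right)} \cos{\left(3 u^{2} + u + 1 \right)} + 8}{4}.
Check: d/du[\frac{2 \sin{\left(\frac{u^{2}}{4} + \frac{5 u}{4} + 1 \right)} + 5 \cos{\left(3 u \right)} \cos{\left(3 u^{2} + u + 1 \right)} + 8}{4}] = - \frac{15 u \sin{\left(3 u^{2} + u + 1 \right)} \cos{\left(3 u \right)}}{2} + \frac{u \cos{\left(\frac{u^{2}}{4} + \frac{5 u}{4} + 1 \right)}}{4} - \frac{15 \sin{\left(3 u \right)} \cos{\left(3 u^{2} + u + 1 \right)}}{4} - \frac{5 \sin{\left(3 u^{2} + u + 1 \right)} \cos{\left(3 u \right)}}{4} + \frac{5 \cos{\left(\frac{u^{2}}{4} + \frac{5 u}{4} + 1 \right)}}{8}, which equals G'(u).

G(u) = \frac{2 \sin{\left(\frac{u^{2}}{4} + \frac{5 u}{4} + 1 \right)} + 5 \cos{\left(3 u \right)} \cos{\left(3 u^{2} + u + 1 \right)} + 8}{4}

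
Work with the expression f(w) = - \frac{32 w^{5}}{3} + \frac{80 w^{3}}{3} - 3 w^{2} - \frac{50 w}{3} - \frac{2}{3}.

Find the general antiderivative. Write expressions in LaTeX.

F(w) = - \frac{16 w^{6}}{9} + \frac{20 w^{4}}{3} - w^{3} - \frac{25 w^{2}}{3} - \frac{2 w}{3} + C

Integrate term by term and add the pieces.
Check: d/dw[- \frac{16 w^{6}}{9} + \frac{20 w^{4}}{3} - w^{3} - \frac{25 w^{2}}{3} - \frac{2 w}{3}] = - \frac{32 w^{5}}{3} + \frac{80 w^{3}}{3} - 3 w^{2} - \frac{50 w}{3} - \frac{2}{3} = f(w).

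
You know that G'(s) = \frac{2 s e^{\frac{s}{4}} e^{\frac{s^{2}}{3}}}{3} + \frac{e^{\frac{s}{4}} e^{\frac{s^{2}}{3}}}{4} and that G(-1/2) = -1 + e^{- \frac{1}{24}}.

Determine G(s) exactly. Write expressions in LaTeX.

G(s) = e^{\frac{s}{4}} e^{\frac{s^{2}}{3}} - 1

G'(s) matches the chain-rule pattern g'(h)*h' with inner function h(s) = \frac{s^{2}}{3} + \frac{s}{4}; substituting u = h(s) collapses the integral.
A general antiderivative is e^{\frac{s^{2}}{3} + \frac{s}{4}} + C.
The condition gives C = -1 + e^{- \frac{1}{24}} - (e^{- \frac{1}{24}}) = -1.
So G(s) = e^{\frac{s}{4}} e^{\frac{s^{2}}{3}} - 1.
Check: d/ds[e^{\frac{s}{4}} e^{\frac{s^{2}}{3}} - 1] = \frac{2 s e^{\frac{s}{4}} e^{\frac{s^{2}}{3}}}{3} + \frac{e^{\frac{s}{4}} e^{\frac{s^{2}}{3}}}{4} = G'(s).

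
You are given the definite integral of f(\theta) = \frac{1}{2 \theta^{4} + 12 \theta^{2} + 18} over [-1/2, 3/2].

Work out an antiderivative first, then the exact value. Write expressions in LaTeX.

Any candidate F(\theta) must reproduce f(\theta) exactly when differentiated.
F(\theta) = \frac{\theta}{12 \theta^{2} + 36} + \frac{\sqrt{3} \operatorname{atan}{\left(\frac{\sqrt{3} \theta}{3} \right)}}{36} is an antiderivative of f.
Check: d/d\theta[\frac{\theta}{12 \theta^{2} + 36} + \frac{\sqrt{3} \operatorname{atan}{\left(\frac{\sqrt{3} \theta}{3} \right)}}{36}] = \frac{1}{2 \theta^{4} + 12 \theta^{2} + 18} = f(\theta).
F(3/2) = \frac{1}{42} + \frac{\sqrt{3} \operatorname{atan}{\left(\frac{\sqrt{3}}{2} \right)}}{36}; F(-1/2) = - \frac{\sqrt{3} \operatorname{atan}{\left(\frac{\sqrt{3}}{6} \right)}}{36} - \frac{1}{78}.
Integral = F(3/2) - F(-1/2) = \frac{\sqrt{3} \operatorname{atan}{\left(\frac{\sqrt{3}}{6} \right)}}{36} + \frac{\sqrt{3} \operatorname{atan}{\left(\frac{\sqrt{3}}{2} \right)}}{36} + \frac{10}{273}.

Antiderivative: F(\theta) = \frac{\theta}{12 \theta^{2} + 36} + \frac{\sqrt{3} \operatorname{atan}{\left(\frac{\sqrt{3} \theta}{3} \right)}}{36}; value = \frac{\sqrt{3} \operatorname{atan}{\left(\frac{\sqrt{3}}{6} \right)}}{36} + \frac{\sqrt{3} \operatorname{atan}{\left(\frac{\sqrt{3}}{2} \right)}}{36} + \frac{10}{273}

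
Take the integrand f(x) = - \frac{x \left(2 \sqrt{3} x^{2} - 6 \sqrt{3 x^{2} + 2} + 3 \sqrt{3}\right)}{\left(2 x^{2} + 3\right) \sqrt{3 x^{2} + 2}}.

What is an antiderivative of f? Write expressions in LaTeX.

Any candidate F(x) must reproduce f(x) exactly when differentiated.
Check: d/dx[\frac{- 2 \sqrt{3} \sqrt{3 x^{2} + 2} + 9 \log{\left(2 x^{2} + 3 \right)}}{6}] = \frac{- 2 \sqrt{3} x^{3} + 6 x \sqrt{3 x^{2} + 2} - 3 \sqrt{3} x}{2 x^{2} \sqrt{3 x^{2} + 2} + 3 \sqrt{3 x^{2} + 2}}, which equals f(x).

An antiderivative is F(x) = \frac{- 2 \sqrt{3} \sqrt{3 x^{2} + 2} + 9 \log{\left(2 x^{2} + 3 \right)}}{6}.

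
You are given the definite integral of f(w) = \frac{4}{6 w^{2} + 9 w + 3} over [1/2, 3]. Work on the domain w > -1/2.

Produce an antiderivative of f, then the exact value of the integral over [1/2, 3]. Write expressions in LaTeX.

Antiderivative: F(w) = - \frac{4 \left(- \log{\left(w + \frac{1}{2} \right)} + \log{\left(w + 1 \right)}\right)}{3}; value = - \frac{4 \log{\left(4 \right)}}{3} + \frac{4 \log{\left(\frac{3}{2} \right)}}{3} + \frac{4 \log{\left(\frac{7}{2} \right)}}{3}

The denominator factors as 3 \left(w + 1\right) \left(2 w + 1\right); partial fractions split f into directly integrable pieces: \frac{8}{3 \left(2 w + 1\right)} - \frac{4}{3 \left(w + 1\right)}.
F(w) = - \frac{4 \left(- \log{\left(w + \frac{1}{2} \right)} + \log{\left(w + 1 \right)}\right)}{3} is an antiderivative of f.
Check: d/dw[- \frac{4 \left(- \log{\left(w + \frac{1}{2} \right)} + \log{\left(w + 1 \right)}\right)}{3}] = \frac{4}{6 w^{2} + 9 w + 3} = f(w).
F(3) = - \frac{4 \log{\left(4 \right)}}{3} + \frac{4 \log{\left(\frac{7}{2} \right)}}{3}; F(1/2) = - \frac{4 \log{\left(\frac{3}{2} \right)}}{3}.
Integral = F(3) - F(1/2) = - \frac{4 \log{\left(4 \right)}}{3} + \frac{4 \log{\left(\frac{3}{2} \right)}}{3} + \frac{4 \log{\left(\frac{7}{2} \right)}}{3}.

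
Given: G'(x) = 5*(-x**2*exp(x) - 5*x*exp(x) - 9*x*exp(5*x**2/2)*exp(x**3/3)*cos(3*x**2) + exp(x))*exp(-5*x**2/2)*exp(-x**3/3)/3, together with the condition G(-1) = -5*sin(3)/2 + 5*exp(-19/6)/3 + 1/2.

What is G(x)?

Since d/dx undoes antidifferentiation here, G(x) must give back the stated G'(x).
A general antiderivative is 5*exp(-x**3/3 - 5*x**2/2 + x)/3 - 5*sin(3*x**2)/2 + C.
The condition gives C = -5*sin(3)/2 + 5*exp(-19/6)/3 + 1/2 - (-5*sin(3)/2 + 5*exp(-19/6)/3) = 1/2.
So G(x) = 5*exp(x)*exp(-5*x**2/2)*exp(-x**3/3)/3 - 5*sin(3*x**2)/2 + 1/2.
Check: d/dx[5*exp(x)*exp(-5*x**2/2)*exp(-x**3/3)/3 - 5*sin(3*x**2)/2 + 1/2] = (-5*x**2*exp(x) - 25*x*exp(x) - 45*x*exp(5*x**2/2)*exp(x**3/3)*cos(3*x**2) + 5*exp(x))*exp(-5*x**2/2)*exp(-x**3/3)/3, which equals G'(x).

G(x) = 5*exp(x)*exp(-5*x**2/2)*exp(-x**3/3)/3 - 5*sin(3*x**2)/2 + 1/2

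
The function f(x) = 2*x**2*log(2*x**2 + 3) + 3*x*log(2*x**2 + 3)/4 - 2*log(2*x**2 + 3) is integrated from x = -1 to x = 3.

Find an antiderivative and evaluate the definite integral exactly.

Antiderivative: F(x) = (-64*x**3 - 54*x**2 + 6*x*(16*x**2 + 9*x - 48)*log(2*x**2 + 3) + 864*x + 81*log(x**2 + 3/2) - 432*sqrt(6)*atan(sqrt(6)*x/3))/144; value = -3*sqrt(6)*atan(sqrt(6)) - 3*sqrt(6)*atan(sqrt(6)/3) - 41*log(5)/24 - 9*log(5/2)/16 + 9*log(21/2)/16 + 77/9 + 123*log(21)/8

Integrate term by term and add the pieces.
F(x) = (-64*x**3 - 54*x**2 + 6*x*(16*x**2 + 9*x - 48)*log(2*x**2 + 3) + 864*x + 81*log(x**2 + 3/2) - 432*sqrt(6)*atan(sqrt(6)*x/3))/144 is an antiderivative of f.
Check: d/dx[(-64*x**3 - 54*x**2 + 6*x*(16*x**2 + 9*x - 48)*log(2*x**2 + 3) + 864*x + 81*log(x**2 + 3/2) - 432*sqrt(6)*atan(sqrt(6)*x/3))/144] = 2*x**2*log(2*x**2 + 3) + 3*x*log(2*x**2 + 3)/4 - 2*log(2*x**2 + 3) = f(x).
F(3) = -3*sqrt(6)*atan(sqrt(6)) + 9*log(21/2)/16 + 21/8 + 123*log(21)/8; F(-1) = -427/72 + 9*log(5/2)/16 + 41*log(5)/24 + 3*sqrt(6)*atan(sqrt(6)/3).
Integral = F(3) - F(-1) = -3*sqrt(6)*atan(sqrt(6)) - 3*sqrt(6)*atan(sqrt(6)/3) - 41*log(5)/24 - 9*log(5/2)/16 + 9*log(21/2)/16 + 77/9 + 123*log(21)/8.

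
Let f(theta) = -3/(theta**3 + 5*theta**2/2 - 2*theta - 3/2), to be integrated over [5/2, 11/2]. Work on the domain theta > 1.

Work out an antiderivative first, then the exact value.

Antiderivative: F(theta) = (-5*log(theta - 1) + 8*log(theta + 1/2) - 3*log(theta + 3))/10; value = -4*log(3)/5 - log(9/2)/2 - 3*log(17/2)/10 + log(3/2)/2 + 3*log(11/2)/10 + 4*log(6)/5

Factor the denominator ((theta - 1)*(theta + 3)*(2*theta + 1)) and decompose: f = 8/(5*(2*theta + 1)) - 3/(10*(theta + 3)) - 1/(2*(theta - 1)); each piece integrates to a log, atan, or power term.
F(theta) = (-5*log(theta - 1) + 8*log(theta + 1/2) - 3*log(theta + 3))/10 is an antiderivative of f.
Check: d/dtheta[(-5*log(theta - 1) + 8*log(theta + 1/2) - 3*log(theta + 3))/10] = -6/(2*theta**3 + 5*theta**2 - 4*theta - 3), which equals f(theta).
F(11/2) = -log(9/2)/2 - 3*log(17/2)/10 + 4*log(6)/5; F(5/2) = -3*log(11/2)/10 - log(3/2)/2 + 4*log(3)/5.
Integral = F(11/2) - F(5/2) = -4*log(3)/5 - log(9/2)/2 - 3*log(17/2)/10 + log(3/2)/2 + 3*log(11/2)/10 + 4*log(6)/5.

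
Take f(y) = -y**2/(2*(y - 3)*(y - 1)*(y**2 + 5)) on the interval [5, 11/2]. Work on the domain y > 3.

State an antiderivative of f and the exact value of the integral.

Antiderivative: F(y) = -9*log(y - 3)/56 + log(y - 1)/24 + 5*log(y**2 + 5)/84 - sqrt(5)*atan(sqrt(5)*y/5)/84; value = -5*log(30)/84 - 9*log(5/2)/56 - log(4)/24 - sqrt(5)*atan(11*sqrt(5)/10)/84 + sqrt(5)*atan(sqrt(5))/84 + log(9/2)/24 + 9*log(2)/56 + 5*log(141/4)/84

The denominator factors as 2*(y - 3)*(y - 1)*(y**2 + 5); partial fractions split f into directly integrable pieces: 5*(2*y - 1)/(84*(y**2 + 5)) + 1/(24*(y - 1)) - 9/(56*(y - 3)).
F(y) = -9*log(y - 3)/56 + log(y - 1)/24 + 5*log(y**2 + 5)/84 - sqrt(5)*atan(sqrt(5)*y/5)/84 is an antiderivative of f.
Check: d/dy[-9*log(y - 3)/56 + log(y - 1)/24 + 5*log(y**2 + 5)/84 - sqrt(5)*atan(sqrt(5)*y/5)/84] = -y**2/(2*y**4 - 8*y**3 + 16*y**2 - 40*y + 30), which equals f(y).
F(11/2) = -9*log(5/2)/56 - sqrt(5)*atan(11*sqrt(5)/10)/84 + log(9/2)/24 + 5*log(141/4)/84; F(5) = -9*log(2)/56 - sqrt(5)*atan(sqrt(5))/84 + log(4)/24 + 5*log(30)/84.
Integral = F(11/2) - F(5) = -5*log(30)/84 - 9*log(5/2)/56 - log(4)/24 - sqrt(5)*atan(11*sqrt(5)/10)/84 + sqrt(5)*atan(sqrt(5))/84 + log(9/2)/24 + 9*log(2)/56 + 5*log(141/4)/84.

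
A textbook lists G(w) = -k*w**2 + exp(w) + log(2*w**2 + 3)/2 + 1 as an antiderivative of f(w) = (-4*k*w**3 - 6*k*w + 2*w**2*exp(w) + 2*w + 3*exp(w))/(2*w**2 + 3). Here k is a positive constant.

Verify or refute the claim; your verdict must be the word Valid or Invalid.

Valid. The derivative of G reproduces f.

d/dw[G] = (-4*k*w**3 - 6*k*w + 2*w**2*exp(w) + 2*w + 3*exp(w))/(2*w**2 + 3)
This equals f(w) exactly, so the claim holds.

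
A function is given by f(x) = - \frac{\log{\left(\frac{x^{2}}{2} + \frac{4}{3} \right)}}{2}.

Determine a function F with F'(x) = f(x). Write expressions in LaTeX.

An antiderivative is F(x) = - \frac{x \log{\left(3 x^{2} + 8 \right)}}{2} + \frac{x \log{\left(6 \right)}}{2} + x - \frac{2 \sqrt{6} \operatorname{atan}{\left(\frac{\sqrt{6} x}{4} \right)}}{3}.

A candidate is checked by its d/dx: the result must match f(x).
Check: d/dx[- \frac{x \log{\left(3 x^{2} + 8 \right)}}{2} + \frac{x \log{\left(6 \right)}}{2} + x - \frac{2 \sqrt{6} \operatorname{atan}{\left(\frac{\sqrt{6} x}{4} \right)}}{3}] = - \frac{\log{\left(3 x^{2} + 8 \right)}}{2} + \frac{\log{\left(6 \right)}}{2}, which equals f(x).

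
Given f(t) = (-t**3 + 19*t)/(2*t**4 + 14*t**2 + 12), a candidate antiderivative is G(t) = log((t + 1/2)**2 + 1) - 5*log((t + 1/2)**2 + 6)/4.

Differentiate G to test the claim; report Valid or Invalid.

Invalid: d/dt[G] - f = (8*t**6 + 12*t**5 - 506*t**4 - 511*t**3 - 1374*t**2 - 623*t + 900)/(32*t**8 + 64*t**7 + 496*t**6 + 688*t**5 + 2346*t**4 + 2064*t**3 + 3382*t**2 + 1440*t + 1500), which is not 0.

d/dt[G] = (-8*t**3 - 12*t**2 + 146*t + 75)/(16*t**4 + 32*t**3 + 136*t**2 + 120*t + 125)
d/dt[G] - f(t) = (8*t**6 + 12*t**5 - 506*t**4 - 511*t**3 - 1374*t**2 - 623*t + 900)/(32*t**8 + 64*t**7 + 496*t**6 + 688*t**5 + 2346*t**4 + 2064*t**3 + 3382*t**2 + 1440*t + 1500) != 0.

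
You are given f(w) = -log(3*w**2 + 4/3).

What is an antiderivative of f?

An antiderivative is F(w) = -w*log(3*w**2 + 4/3) + 2*w - 4*atan(3*w/2)/3.

Check any antiderivative F(w) by computing F'(w) and comparing it with f(w).
Check: d/dw[-w*log(3*w**2 + 4/3) + 2*w - 4*atan(3*w/2)/3] = -log(3*w**2 + 4/3) = f(w).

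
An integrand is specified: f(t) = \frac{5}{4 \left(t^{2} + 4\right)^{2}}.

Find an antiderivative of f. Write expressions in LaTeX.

An antiderivative is F(t) = \frac{5 t}{32 t^{2} + 128} + \frac{5 \operatorname{atan}{\left(\frac{t}{2} \right)}}{64}.

A first test for any F(t): its t-derivative must equal f(t) identically.
Check: d/dt[\frac{5 t}{32 t^{2} + 128} + \frac{5 \operatorname{atan}{\left(\frac{t}{2} \right)}}{64}] = \frac{5}{4 t^{4} + 32 t^{2} + 64}, which equals f(t).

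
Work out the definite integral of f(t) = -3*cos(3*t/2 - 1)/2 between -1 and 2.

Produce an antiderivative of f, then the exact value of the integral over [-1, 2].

Any candidate F(t) must reproduce f(t) exactly when differentiated.
F(t) = -sin(3*t/2 - 1) is an antiderivative of f.
Check: d/dt[-sin(3*t/2 - 1)] = -3*cos(3*t/2 - 1)/2 = f(t).
F(2) = -sin(2); F(-1) = sin(5/2).
Integral = F(2) - F(-1) = -sin(2) - sin(5/2).

Antiderivative: F(t) = -sin(3*t/2 - 1); value = -sin(2) - sin(5/2)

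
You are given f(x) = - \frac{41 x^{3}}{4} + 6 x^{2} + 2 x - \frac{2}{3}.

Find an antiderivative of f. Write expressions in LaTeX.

The integrand splits into summands that can be handled one at a time.
Check: d/dx[- \frac{41 x^{4}}{16} + 2 x^{3} + x^{2} - \frac{2 x}{3}] = - \frac{41 x^{3}}{4} + 6 x^{2} + 2 x - \frac{2}{3} = f(x).

An antiderivative is F(x) = - \frac{41 x^{4}}{16} + 2 x^{3} + x^{2} - \frac{2 x}{3}.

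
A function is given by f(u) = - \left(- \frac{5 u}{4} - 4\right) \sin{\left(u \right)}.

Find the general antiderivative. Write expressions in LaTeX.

F(u) = \frac{- 5 u \cos{\left(u \right)} + 5 \sin{\left(u \right)} - 16 \cos{\left(u \right)}}{4} + C

A first test for any F(u): its u-derivative must equal f(u) identically.
Check: d/du[\frac{- 5 u \cos{\left(u \right)} + 5 \sin{\left(u \right)} - 16 \cos{\left(u \right)}}{4}] = \frac{5 u \sin{\left(u \right)}}{4} + 4 \sin{\left(u \right)}, which equals f(u).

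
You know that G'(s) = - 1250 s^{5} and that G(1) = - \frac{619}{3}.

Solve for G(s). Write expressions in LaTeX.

G(s) = 2 - \frac{625 s^{6}}{3}

A first test for any G(s): its s-derivative must equal the given G'(s).
A general antiderivative is - \frac{625 s^{6}}{3} + C.
The condition gives C = - \frac{619}{3} - (- \frac{625}{3}) = 2.
So G(s) = 2 - \frac{625 s^{6}}{3}.
Check: d/ds[2 - \frac{625 s^{6}}{3}] = - 1250 s^{5} = G'(s).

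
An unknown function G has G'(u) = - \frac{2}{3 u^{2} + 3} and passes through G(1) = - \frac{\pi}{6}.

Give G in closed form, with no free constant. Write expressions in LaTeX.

G(u) = - \frac{2 \operatorname{atan}{\left(u \right)}}{3}

Any candidate G(u) must reproduce the stated G'(u) exactly.
A general antiderivative is - \frac{2 \operatorname{atan}{\left(u \right)}}{3} + C.
The condition gives C = - \frac{\pi}{6} - (- \frac{\pi}{6}) = 0.
So G(u) = - \frac{2 \operatorname{atan}{\left(u \right)}}{3}.
Check: d/du[- \frac{2 \operatorname{atan}{\left(u \right)}}{3}] = - \frac{2}{3 u^{2} + 3} = G'(u).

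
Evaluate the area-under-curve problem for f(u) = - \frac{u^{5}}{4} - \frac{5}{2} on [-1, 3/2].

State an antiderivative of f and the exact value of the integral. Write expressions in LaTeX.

A candidate is checked by its d/du: the result must match f(u).
F(u) = - \frac{u^{6}}{24} - \frac{5 u}{2} is an antiderivative of f.
Check: d/du[- \frac{u^{6}}{24} - \frac{5 u}{2}] = - \frac{u^{5}}{4} - \frac{5}{2} = f(u).
F(3/2) = - \frac{2163}{512}; F(-1) = \frac{59}{24}.
Integral = F(3/2) - F(-1) = - \frac{10265}{1536}.

Antiderivative: F(u) = - \frac{u^{6}}{24} - \frac{5 u}{2}; value = - \frac{10265}{1536}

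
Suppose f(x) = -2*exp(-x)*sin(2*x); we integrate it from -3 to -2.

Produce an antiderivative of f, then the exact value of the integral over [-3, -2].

Any candidate F(x) must reproduce f(x) exactly when differentiated.
F(x) = 2*exp(-x)*sin(2*x)/5 + 4*exp(-x)*cos(2*x)/5 is an antiderivative of f.
Check: d/dx[2*exp(-x)*sin(2*x)/5 + 4*exp(-x)*cos(2*x)/5] = -2*exp(-x)*sin(2*x) = f(x).
F(-2) = 4*exp(2)*cos(4)/5 - 2*exp(2)*sin(4)/5; F(-3) = -2*exp(3)*sin(6)/5 + 4*exp(3)*cos(6)/5.
Integral = F(-2) - F(-3) = -4*exp(3)*cos(6)/5 + 4*exp(2)*cos(4)/5 + 2*exp(3)*sin(6)/5 - 2*exp(2)*sin(4)/5.

Antiderivative: F(x) = 2*exp(-x)*sin(2*x)/5 + 4*exp(-x)*cos(2*x)/5; value = -4*exp(3)*cos(6)/5 + 4*exp(2)*cos(4)/5 + 2*exp(3)*sin(6)/5 - 2*exp(2)*sin(4)/5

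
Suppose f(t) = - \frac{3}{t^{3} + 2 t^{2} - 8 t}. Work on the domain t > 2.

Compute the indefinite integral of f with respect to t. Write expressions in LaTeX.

F(t) = \frac{3 \log{\left(t \right)}}{8} - \frac{\log{\left(t - 2 \right)}}{4} - \frac{\log{\left(t + 4 \right)}}{8} + C

Factor the denominator (t \left(t - 2\right) \left(t + 4\right)) and decompose: f = - \frac{1}{8 \left(t + 4\right)} - \frac{1}{4 \left(t - 2\right)} + \frac{3}{8 t}; each piece integrates to a log, atan, or power term.
Check: d/dt[\frac{3 \log{\left(t \right)}}{8} - \frac{\log{\left(t - 2 \right)}}{4} - \frac{\log{\left(t + 4 \right)}}{8}] = - \frac{3}{t^{3} + 2 t^{2} - 8 t} = f(t).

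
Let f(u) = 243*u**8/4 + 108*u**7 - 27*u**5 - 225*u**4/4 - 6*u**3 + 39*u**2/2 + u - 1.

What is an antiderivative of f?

Recognize the product-rule pattern: f = v'r + vr' with v = (3*u**2 - 1)**2/2, r = 3*u**5/2 + 3*u**4 + u**3 + u**2 - 2*u, so integration by parts undoes it.
Check: d/du[u*(3*u**2 - 1)**2*(3*u**4 + 6*u**3 + 2*u**2 + 2*u - 4)/4] = 243*u**8/4 + 108*u**7 - 27*u**5 - 225*u**4/4 - 6*u**3 + 39*u**2/2 + u - 1 = f(u).

An antiderivative is F(u) = u*(3*u**2 - 1)**2*(3*u**4 + 6*u**3 + 2*u**2 + 2*u - 4)/4.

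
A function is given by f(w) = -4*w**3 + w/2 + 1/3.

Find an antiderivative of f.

An antiderivative is F(w) = (-12*w**4 + 3*w**2 + 4*w + 12)/12.

Integrate term by term and add the pieces.
Check: d/dw[(-12*w**4 + 3*w**2 + 4*w + 12)/12] = -4*w**3 + w/2 + 1/3 = f(w).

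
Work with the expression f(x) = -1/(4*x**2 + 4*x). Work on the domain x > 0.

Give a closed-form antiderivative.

Factor the denominator (4*x*(x + 1)) and decompose: f = 1/(4*(x + 1)) - 1/(4*x); each piece integrates to a log, atan, or power term.
Check: d/dx[(-log(x) + log(x + 1))/4] = -1/(4*x**2 + 4*x) = f(x).

An antiderivative is F(x) = (-log(x) + log(x + 1))/4.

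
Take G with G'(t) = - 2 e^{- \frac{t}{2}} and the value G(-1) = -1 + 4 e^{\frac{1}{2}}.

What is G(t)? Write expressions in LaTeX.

G(t) = -1 + 4 e^{- \frac{t}{2}}

Since d/dt undoes antidifferentiation here, G(t) must give back the stated G'(t).
A general antiderivative is 4 e^{- \frac{t}{2}} + C.
The condition gives C = -1 + 4 e^{\frac{1}{2}} - (4 e^{\frac{1}{2}}) = -1.
So G(t) = -1 + 4 e^{- \frac{t}{2}}.
Check: d/dt[-1 + 4 e^{- \frac{t}{2}}] = - 2 e^{- \frac{t}{2}} = G'(t).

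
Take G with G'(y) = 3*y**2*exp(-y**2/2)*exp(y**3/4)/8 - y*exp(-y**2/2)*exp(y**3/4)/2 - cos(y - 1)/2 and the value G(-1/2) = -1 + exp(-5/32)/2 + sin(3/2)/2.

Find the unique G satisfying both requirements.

Integrate term by term and add the pieces.
A general antiderivative is exp(y**3/4 - y**2/2)/2 - sin(y - 1)/2 + C.
The condition gives C = -1 + exp(-5/32)/2 + sin(3/2)/2 - (exp(-5/32)/2 + sin(3/2)/2) = -1.
So G(y) = exp(y**3/4 - y**2/2)/2 - sin(y - 1)/2 - 1.
Check: d/dy[exp(y**3/4 - y**2/2)/2 - sin(y - 1)/2 - 1] = 3*y**2*exp(-y**2/2)*exp(y**3/4)/8 - y*exp(-y**2/2)*exp(y**3/4)/2 - cos(y - 1)/2 = G'(y).

G(y) = exp(y**3/4 - y**2/2)/2 - sin(y - 1)/2 - 1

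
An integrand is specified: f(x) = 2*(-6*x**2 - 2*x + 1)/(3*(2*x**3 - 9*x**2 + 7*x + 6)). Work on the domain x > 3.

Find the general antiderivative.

The denominator factors as 3*(x - 3)*(x - 2)*(2*x + 1); partial fractions split f into directly integrable pieces: 4/(105*(2*x + 1)) + 18/(5*(x - 2)) - 118/(21*(x - 3)).
Check: d/dx[-118*log(x - 3)/21 + 18*log(x - 2)/5 + 2*log(x + 1/2)/105] = (-12*x**2 - 4*x + 2)/(6*x**3 - 27*x**2 + 21*x + 18), which equals f(x).

F(x) = -118*log(x - 3)/21 + 18*log(x - 2)/5 + 2*log(x + 1/2)/105 + C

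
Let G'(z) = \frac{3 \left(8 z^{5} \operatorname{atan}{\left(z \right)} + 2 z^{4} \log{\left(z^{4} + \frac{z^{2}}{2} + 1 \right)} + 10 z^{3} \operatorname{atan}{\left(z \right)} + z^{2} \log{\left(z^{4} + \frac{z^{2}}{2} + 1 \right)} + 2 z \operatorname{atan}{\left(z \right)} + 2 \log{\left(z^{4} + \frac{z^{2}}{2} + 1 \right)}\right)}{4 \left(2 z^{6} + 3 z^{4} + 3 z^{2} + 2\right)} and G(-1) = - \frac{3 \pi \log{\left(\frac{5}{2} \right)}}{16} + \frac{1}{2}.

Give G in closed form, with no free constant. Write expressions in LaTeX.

G(z) = \frac{3 \log{\left(z^{4} + \frac{z^{2}}{2} + 1 \right)} \operatorname{atan}{\left(z \right)}}{4} + \frac{1}{2}

G'(z) has the shape u'v + uv' for u = \frac{3 \operatorname{atan}{\left(z \right)}}{4} and v = \log{\left(z^{4} + \frac{z^{2}}{2} + 1 \right)} — it is the derivative of the product u*v.
A general antiderivative is \frac{3 \log{\left(z^{4} + \frac{z^{2}}{2} + 1 \right)} \operatorname{atan}{\left(z \right)}}{4} + C.
The condition gives C = - \frac{3 \pi \log{\left(\frac{5}{2} \right)}}{16} + \frac{1}{2} - (- \frac{3 \pi \log{\left(\frac{5}{2} \right)}}{16}) = \frac{1}{2}.
So G(z) = \frac{3 \log{\left(z^{4} + \frac{z^{2}}{2} + 1 \right)} \operatorname{atan}{\left(z \right)}}{4} + \frac{1}{2}.
Check: d/dz[\frac{3 \log{\left(z^{4} + \frac{z^{2}}{2} + 1 \right)} \operatorname{atan}{\left(z \right)}}{4} + \frac{1}{2}] = \frac{24 z^{5} \operatorname{atan}{\left(z \right)} + 6 z^{4} \log{\left(z^{4} + \frac{z^{2}}{2} + 1 \right)} + 30 z^{3} \operatorname{atan}{\left(z \right)} + 3 z^{2} \log{\left(z^{4} + \frac{z^{2}}{2} + 1 \right)} + 6 z \operatorname{atan}{\left(z \right)} + 6 \log{\left(z^{4} + \frac{z^{2}}{2} + 1 \right)}}{8 z^{6} + 12 z^{4} + 12 z^{2} + 8}, which equals G'(z).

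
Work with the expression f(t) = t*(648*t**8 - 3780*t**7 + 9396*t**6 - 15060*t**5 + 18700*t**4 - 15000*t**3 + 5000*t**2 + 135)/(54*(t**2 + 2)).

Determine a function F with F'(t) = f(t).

A first test for any F(t): its t-derivative must equal f(t) identically.
Check: d/dt[(162*t**8 - 1080*t**7 + 2700*t**6 - 3000*t**5 + 1250*t**4 + 135*log(t**2/2 + 1))/108] = (648*t**9 - 3780*t**8 + 9396*t**7 - 15060*t**6 + 18700*t**5 - 15000*t**4 + 5000*t**3 + 135*t)/(54*t**2 + 108), which equals f(t).

An antiderivative is F(t) = (162*t**8 - 1080*t**7 + 2700*t**6 - 3000*t**5 + 1250*t**4 + 135*log(t**2/2 + 1))/108.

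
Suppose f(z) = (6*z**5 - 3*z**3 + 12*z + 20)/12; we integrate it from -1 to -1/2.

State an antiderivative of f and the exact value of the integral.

Antiderivative: F(z) = z**6/12 - z**4/16 + z**2/2 + 5*z/3; value = 167/384

Recover f(z) by differentiating a candidate F(z); any mismatch rules it out.
F(z) = z**6/12 - z**4/16 + z**2/2 + 5*z/3 is an antiderivative of f.
Check: d/dz[z**6/12 - z**4/16 + z**2/2 + 5*z/3] = z**5/2 - z**3/4 + z + 5/3, which equals f(z).
F(-1/2) = -91/128; F(-1) = -55/48.
Integral = F(-1/2) - F(-1) = 167/384.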